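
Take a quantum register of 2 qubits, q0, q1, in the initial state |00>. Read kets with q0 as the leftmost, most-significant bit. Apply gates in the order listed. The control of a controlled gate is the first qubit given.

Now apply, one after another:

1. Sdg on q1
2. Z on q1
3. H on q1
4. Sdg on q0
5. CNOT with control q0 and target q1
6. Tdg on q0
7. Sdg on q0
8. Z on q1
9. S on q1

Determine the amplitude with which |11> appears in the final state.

The amplitude on |11> is 0.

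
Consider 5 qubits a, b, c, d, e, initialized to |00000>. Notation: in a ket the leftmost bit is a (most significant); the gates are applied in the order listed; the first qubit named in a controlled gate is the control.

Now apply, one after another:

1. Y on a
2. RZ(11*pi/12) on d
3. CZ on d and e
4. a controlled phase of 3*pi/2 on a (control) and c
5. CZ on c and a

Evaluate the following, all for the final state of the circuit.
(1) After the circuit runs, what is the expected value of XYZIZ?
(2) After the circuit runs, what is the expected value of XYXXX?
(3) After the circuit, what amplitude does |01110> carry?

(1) In the final state, XYZIZ has expectation 0.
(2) The expectation value of XYXXX is 0.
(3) The amplitude on |01110> is 0.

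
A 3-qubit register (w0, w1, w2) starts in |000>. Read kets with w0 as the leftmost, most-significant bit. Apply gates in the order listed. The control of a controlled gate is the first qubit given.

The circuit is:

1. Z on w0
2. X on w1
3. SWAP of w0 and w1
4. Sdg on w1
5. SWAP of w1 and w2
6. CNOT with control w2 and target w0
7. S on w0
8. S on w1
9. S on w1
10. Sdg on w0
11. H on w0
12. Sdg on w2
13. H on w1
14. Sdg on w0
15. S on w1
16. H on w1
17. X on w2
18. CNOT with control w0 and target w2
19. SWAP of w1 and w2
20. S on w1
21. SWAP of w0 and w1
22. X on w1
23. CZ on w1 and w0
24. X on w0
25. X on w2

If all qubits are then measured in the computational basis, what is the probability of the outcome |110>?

The probability of measuring |110> is 0.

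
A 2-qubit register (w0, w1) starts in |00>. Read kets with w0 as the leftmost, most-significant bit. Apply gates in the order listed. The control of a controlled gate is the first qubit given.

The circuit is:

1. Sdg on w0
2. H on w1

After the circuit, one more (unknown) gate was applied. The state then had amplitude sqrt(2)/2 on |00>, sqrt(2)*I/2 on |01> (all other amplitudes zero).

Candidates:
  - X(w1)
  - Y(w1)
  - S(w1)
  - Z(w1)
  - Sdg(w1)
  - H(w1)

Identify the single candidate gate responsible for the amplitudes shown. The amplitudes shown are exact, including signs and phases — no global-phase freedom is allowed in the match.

It was S(w1) that produced the state shown.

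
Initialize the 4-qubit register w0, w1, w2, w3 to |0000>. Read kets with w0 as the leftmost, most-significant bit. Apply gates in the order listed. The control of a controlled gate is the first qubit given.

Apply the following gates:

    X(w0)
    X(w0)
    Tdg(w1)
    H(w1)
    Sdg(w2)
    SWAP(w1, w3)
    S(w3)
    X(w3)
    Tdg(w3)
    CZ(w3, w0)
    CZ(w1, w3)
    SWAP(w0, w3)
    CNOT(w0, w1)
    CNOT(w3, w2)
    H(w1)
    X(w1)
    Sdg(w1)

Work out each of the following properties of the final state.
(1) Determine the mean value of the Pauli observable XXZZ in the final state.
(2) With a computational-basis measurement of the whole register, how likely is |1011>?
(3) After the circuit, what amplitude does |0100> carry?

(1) In the final state, XXZZ has expectation -sqrt(2)/2.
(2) A full measurement returns |1011> with probability 0.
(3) |0100> carries amplitude 1/2 in the final state.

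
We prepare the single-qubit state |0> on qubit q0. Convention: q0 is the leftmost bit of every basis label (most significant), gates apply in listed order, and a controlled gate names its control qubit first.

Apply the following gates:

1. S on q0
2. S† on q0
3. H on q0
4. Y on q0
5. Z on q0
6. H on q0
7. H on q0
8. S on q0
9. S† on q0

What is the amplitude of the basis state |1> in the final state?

The amplitude on |1> is -sqrt(2)*I/2.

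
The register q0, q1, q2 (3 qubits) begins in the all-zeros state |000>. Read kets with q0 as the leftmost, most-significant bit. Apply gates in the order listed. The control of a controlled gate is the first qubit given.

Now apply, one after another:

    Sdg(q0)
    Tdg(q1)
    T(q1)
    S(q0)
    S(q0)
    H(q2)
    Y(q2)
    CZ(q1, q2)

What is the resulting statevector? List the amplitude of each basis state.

The resulting statevector has amplitude -sqrt(2)*I/2 on |000>, sqrt(2)*I/2 on |001>, and 0 on every other basis state. Key observation: gates 1-4 undo each other exactly, leaving only the rest of the circuit to track.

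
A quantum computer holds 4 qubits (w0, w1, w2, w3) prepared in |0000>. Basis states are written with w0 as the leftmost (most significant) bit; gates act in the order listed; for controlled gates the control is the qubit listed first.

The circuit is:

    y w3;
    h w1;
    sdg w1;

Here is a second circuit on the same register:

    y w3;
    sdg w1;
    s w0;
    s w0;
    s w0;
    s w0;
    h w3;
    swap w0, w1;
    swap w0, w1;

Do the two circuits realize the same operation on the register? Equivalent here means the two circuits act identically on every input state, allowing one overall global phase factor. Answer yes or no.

No: there is an input state on which the two circuits produce genuinely different outputs (not merely differing by a phase).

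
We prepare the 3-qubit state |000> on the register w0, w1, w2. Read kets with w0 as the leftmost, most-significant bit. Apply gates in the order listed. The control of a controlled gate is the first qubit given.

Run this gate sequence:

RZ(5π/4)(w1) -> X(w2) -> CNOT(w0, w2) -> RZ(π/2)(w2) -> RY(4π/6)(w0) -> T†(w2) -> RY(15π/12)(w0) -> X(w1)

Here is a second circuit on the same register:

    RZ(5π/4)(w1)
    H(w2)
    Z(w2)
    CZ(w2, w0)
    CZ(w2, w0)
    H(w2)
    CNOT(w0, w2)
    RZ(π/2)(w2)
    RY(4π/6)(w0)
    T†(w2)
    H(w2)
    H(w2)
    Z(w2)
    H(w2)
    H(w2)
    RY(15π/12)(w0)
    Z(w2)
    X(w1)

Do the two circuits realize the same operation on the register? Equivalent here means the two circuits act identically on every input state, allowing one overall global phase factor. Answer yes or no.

Yes, they are equivalent — the unitaries differ by at most a global phase.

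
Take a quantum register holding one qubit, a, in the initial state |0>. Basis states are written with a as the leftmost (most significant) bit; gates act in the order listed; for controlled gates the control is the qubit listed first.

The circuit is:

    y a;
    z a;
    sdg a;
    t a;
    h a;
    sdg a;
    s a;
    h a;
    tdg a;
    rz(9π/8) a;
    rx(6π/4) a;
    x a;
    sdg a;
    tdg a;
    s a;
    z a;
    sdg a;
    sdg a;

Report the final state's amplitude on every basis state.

The resulting statevector has amplitude sqrt(2)*exp(9*I*pi/16)/2 on |0>, sqrt(2)*exp(13*I*pi/16)/2 on |1>. Key observation: steps 4-9 multiply out to the identity, so the circuit reduces to the remaining gates.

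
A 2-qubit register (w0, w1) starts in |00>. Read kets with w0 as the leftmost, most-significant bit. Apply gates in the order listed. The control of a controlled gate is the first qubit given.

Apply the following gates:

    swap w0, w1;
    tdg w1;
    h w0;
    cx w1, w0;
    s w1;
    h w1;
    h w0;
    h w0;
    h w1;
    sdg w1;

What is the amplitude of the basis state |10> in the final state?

The amplitude on |10> is sqrt(2)/2.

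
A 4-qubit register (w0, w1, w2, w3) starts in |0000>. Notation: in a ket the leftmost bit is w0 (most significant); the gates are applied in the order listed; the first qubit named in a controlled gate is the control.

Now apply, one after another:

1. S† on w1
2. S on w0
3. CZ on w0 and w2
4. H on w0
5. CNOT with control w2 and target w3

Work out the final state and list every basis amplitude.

The final amplitudes are sqrt(2)/2 on |0000>, sqrt(2)/2 on |1000>, and 0 on every other basis state.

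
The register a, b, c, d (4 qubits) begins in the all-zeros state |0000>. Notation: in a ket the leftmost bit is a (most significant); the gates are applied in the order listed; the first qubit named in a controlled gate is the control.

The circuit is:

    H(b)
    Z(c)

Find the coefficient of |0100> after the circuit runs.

|0100> carries amplitude sqrt(2)/2 in the final state.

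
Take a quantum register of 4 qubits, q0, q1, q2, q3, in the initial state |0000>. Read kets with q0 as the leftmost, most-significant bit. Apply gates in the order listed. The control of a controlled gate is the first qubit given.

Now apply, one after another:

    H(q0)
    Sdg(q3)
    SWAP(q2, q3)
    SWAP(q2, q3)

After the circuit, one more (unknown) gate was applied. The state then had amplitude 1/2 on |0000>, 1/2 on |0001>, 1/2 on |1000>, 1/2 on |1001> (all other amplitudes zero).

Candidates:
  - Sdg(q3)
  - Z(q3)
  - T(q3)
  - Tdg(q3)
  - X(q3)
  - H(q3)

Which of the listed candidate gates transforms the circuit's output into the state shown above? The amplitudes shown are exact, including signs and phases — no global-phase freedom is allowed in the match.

The unique candidate consistent with the amplitudes is H(q3).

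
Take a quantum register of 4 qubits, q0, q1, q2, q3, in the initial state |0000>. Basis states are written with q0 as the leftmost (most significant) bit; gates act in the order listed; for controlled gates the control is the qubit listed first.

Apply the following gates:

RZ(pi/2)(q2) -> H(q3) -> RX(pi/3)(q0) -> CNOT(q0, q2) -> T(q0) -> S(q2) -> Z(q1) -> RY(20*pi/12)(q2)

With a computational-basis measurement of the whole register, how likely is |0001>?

Outcome |0001> occurs with probability 9/32.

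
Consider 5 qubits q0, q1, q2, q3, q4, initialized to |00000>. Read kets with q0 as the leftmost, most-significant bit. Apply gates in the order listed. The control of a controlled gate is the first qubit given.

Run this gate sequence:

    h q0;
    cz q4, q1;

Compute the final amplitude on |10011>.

The amplitude on |10011> is 0.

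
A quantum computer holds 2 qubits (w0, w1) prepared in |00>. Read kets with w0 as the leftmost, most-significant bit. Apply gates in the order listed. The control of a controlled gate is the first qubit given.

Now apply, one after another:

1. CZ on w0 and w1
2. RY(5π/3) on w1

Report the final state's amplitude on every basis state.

The resulting statevector has amplitude -sqrt(3)/2 on |00>, 1/2 on |01>, 0 on |10>, 0 on |11>.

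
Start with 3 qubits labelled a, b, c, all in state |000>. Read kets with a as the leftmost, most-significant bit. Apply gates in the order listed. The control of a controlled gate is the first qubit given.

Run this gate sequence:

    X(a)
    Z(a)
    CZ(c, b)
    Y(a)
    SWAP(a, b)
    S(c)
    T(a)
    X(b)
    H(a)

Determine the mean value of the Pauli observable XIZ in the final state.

The observable XIZ averages to 1.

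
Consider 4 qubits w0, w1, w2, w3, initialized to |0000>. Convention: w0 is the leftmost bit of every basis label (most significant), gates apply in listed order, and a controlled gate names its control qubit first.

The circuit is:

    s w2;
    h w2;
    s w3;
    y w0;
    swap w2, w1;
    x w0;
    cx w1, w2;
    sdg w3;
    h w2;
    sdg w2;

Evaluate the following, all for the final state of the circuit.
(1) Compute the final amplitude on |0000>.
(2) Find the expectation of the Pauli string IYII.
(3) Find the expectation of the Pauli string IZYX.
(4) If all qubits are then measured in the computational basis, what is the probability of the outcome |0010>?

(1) The final state's coefficient on |0000> equals I/2.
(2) The expectation value of IYII is 0.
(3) In the final state, IZYX has expectation 0.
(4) The probability of measuring |0010> is 1/4.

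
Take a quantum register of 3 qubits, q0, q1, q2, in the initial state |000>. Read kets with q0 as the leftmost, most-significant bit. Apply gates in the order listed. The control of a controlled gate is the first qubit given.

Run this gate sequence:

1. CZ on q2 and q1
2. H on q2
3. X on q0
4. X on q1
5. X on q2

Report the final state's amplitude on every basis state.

The resulting statevector has amplitude sqrt(2)/2 on |110>, sqrt(2)/2 on |111>, and 0 on every other basis state.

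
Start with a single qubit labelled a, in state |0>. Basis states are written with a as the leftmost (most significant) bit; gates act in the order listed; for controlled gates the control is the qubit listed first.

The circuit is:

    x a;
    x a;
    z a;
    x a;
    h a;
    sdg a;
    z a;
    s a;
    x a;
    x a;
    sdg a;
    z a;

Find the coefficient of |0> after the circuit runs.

The final state's coefficient on |0> equals sqrt(2)/2. Key observation: steps 7-12 multiply out to the identity, so the circuit reduces to the remaining gates.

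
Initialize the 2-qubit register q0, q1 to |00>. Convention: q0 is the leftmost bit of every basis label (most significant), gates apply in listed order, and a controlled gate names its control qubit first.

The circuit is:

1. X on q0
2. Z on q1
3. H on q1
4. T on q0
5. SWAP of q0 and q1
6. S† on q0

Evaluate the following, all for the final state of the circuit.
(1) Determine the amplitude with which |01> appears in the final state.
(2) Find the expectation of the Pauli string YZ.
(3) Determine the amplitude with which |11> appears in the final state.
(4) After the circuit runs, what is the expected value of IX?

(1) The final state's coefficient on |01> equals sqrt(2)*exp(I*pi/4)/2.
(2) In the final state, YZ has expectation 1.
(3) |11> carries amplitude -sqrt(2)*exp(3*I*pi/4)/2 in the final state.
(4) The expectation value of IX is 0.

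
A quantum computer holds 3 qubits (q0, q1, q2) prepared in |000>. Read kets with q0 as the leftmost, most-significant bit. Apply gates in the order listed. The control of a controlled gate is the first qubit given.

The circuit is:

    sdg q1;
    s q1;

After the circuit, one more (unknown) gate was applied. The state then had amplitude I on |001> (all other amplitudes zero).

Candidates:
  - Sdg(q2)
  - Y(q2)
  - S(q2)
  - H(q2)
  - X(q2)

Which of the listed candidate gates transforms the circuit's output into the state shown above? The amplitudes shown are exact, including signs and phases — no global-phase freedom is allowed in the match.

The applied gate was Y(q2).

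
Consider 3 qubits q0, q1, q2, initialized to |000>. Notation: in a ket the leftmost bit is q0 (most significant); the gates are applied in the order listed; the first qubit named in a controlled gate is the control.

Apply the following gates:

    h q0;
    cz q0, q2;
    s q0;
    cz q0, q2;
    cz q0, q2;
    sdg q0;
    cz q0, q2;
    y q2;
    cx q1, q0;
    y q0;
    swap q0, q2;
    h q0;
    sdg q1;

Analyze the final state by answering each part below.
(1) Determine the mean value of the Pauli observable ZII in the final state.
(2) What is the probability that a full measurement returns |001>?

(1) The observable ZII averages to 0.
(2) A full measurement returns |001> with probability 1/4.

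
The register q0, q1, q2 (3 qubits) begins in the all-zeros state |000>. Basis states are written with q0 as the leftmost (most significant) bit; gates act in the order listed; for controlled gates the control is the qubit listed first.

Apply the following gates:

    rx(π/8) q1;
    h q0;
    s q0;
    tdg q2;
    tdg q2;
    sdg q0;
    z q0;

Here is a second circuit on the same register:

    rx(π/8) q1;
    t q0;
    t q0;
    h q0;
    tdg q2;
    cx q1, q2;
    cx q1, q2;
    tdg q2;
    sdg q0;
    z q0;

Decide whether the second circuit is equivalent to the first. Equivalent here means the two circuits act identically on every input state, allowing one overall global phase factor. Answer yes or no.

No, they are not equivalent — no single phase factor reconciles the two unitaries.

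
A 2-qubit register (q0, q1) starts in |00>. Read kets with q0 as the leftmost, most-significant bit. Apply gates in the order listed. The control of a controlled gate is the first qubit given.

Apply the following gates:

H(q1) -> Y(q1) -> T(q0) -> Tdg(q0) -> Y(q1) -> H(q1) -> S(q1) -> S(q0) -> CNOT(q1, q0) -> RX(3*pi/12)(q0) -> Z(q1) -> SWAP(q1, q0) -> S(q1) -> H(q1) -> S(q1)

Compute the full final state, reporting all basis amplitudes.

After the circuit, the state carries amplitude sqrt(2)*(sqrt(2 - sqrt(2)) + sqrt(sqrt(2) + 2))/4 on |00>, -sqrt(2)*I*sqrt(2 - sqrt(2))/4 + sqrt(2)*I*sqrt(sqrt(2) + 2)/4 on |01>, 0 on |10>, 0 on |11>.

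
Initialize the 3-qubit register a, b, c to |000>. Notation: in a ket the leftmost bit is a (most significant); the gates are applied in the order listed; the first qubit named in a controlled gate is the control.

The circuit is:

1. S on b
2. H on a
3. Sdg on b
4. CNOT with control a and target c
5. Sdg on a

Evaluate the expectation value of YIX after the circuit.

The expectation value of YIX is -1.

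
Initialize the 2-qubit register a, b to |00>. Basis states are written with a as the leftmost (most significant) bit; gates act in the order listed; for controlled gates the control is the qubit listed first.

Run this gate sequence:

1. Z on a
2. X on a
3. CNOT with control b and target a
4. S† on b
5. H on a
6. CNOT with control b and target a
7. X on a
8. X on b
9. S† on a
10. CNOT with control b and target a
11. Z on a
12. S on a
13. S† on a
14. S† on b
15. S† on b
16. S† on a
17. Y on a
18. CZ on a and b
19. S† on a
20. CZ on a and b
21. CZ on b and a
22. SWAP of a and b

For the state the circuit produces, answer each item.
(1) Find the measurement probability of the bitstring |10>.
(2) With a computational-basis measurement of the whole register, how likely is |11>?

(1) A full measurement returns |10> with probability 1/2.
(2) The probability of measuring |11> is 1/2.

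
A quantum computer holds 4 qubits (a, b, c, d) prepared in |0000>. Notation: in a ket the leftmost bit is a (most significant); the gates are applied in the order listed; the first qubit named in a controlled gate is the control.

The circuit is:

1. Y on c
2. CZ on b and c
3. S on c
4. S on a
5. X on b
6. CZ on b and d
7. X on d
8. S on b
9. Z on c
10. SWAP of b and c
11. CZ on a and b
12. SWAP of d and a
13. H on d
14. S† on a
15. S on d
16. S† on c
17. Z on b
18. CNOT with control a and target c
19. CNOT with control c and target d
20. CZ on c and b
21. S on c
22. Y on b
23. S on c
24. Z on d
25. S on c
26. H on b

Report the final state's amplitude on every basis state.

The final amplitudes are 1/2 on |1000>, -I/2 on |1001>, 1/2 on |1100>, -I/2 on |1101>, and 0 on every other basis state.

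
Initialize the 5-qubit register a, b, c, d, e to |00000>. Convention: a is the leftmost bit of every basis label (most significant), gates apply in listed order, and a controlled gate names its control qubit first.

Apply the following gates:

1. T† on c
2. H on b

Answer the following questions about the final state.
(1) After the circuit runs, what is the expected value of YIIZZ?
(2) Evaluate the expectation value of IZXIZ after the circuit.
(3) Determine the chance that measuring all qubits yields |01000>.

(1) In the final state, YIIZZ has expectation 0.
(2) The observable IZXIZ averages to 0.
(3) Outcome |01000> occurs with probability 1/2.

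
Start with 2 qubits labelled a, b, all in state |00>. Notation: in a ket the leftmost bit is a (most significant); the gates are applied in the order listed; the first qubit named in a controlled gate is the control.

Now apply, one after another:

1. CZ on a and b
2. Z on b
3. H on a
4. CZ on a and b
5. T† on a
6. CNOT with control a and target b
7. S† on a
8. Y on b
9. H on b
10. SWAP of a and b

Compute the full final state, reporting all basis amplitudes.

After the circuit, the state carries amplitude I/2 on |00>, exp(3*I*pi/4)/2 on |01>, -I/2 on |10>, exp(3*I*pi/4)/2 on |11>.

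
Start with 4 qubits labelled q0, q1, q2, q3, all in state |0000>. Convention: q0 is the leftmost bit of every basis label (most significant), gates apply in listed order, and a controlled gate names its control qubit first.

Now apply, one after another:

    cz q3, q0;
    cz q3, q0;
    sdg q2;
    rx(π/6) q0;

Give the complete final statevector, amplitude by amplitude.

The final amplitudes are sqrt(2)/4 + sqrt(6)/4 on |0000>, I*(-sqrt(6) + sqrt(2))/4 on |1000>, and 0 on every other basis state. Key observation: gates 1-2 undo each other exactly, leaving only the rest of the circuit to track.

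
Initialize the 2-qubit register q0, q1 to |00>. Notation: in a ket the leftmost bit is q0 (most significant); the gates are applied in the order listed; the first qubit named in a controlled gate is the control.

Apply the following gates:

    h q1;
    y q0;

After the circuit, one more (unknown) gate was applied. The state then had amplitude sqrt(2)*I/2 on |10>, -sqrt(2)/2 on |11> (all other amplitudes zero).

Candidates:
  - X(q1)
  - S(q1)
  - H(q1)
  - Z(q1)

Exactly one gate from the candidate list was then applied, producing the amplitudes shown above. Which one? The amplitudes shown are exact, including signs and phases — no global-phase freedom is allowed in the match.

The applied gate was S(q1).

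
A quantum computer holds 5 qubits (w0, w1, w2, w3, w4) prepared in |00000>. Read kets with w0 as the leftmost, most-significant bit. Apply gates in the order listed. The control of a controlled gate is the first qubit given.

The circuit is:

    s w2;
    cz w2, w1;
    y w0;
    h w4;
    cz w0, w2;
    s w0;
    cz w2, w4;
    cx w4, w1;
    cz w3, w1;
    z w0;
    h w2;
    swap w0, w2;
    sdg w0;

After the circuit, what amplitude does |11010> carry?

The final state's coefficient on |11010> equals 0.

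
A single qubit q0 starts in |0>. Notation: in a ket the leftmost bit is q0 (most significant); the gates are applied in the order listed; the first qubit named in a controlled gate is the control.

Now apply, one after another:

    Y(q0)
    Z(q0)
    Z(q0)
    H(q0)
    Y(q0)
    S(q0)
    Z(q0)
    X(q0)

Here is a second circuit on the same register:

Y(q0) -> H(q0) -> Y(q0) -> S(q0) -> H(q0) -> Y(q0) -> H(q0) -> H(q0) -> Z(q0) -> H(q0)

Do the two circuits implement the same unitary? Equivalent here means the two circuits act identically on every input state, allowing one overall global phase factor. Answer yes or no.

No, they are not equivalent — no single phase factor reconciles the two unitaries.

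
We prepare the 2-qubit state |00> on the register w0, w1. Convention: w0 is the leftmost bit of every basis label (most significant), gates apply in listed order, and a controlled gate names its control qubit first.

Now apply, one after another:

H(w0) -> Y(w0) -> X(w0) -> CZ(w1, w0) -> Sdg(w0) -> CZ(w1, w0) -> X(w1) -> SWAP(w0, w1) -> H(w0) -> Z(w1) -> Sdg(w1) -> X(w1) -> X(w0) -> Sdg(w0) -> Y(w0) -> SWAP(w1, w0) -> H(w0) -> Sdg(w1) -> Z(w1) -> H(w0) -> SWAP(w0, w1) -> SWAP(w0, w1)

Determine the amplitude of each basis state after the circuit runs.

The resulting statevector has amplitude I/2 on |00>, -I/2 on |01>, -I/2 on |10>, I/2 on |11>. Key observation: the block from step 21 through step 22 cancels to the identity and can be dropped.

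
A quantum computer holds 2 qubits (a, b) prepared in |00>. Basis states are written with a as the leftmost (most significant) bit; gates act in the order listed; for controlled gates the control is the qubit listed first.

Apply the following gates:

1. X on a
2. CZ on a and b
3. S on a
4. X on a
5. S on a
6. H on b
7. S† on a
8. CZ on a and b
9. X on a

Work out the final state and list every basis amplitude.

The resulting statevector has amplitude 0 on |00>, 0 on |01>, sqrt(2)*I/2 on |10>, sqrt(2)*I/2 on |11>.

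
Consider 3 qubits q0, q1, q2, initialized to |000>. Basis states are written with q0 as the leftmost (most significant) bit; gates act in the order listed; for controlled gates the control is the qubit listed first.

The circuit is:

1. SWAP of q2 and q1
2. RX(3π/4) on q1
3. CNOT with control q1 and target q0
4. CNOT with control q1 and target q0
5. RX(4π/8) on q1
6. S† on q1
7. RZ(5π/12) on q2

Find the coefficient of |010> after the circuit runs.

The final state's coefficient on |010> equals sqrt(2)*(sqrt(2 - sqrt(2)) + sqrt(sqrt(2) + 2))*exp(19*I*pi/24)/4. Key observation: gates 3-4 undo each other exactly, leaving only the rest of the circuit to track.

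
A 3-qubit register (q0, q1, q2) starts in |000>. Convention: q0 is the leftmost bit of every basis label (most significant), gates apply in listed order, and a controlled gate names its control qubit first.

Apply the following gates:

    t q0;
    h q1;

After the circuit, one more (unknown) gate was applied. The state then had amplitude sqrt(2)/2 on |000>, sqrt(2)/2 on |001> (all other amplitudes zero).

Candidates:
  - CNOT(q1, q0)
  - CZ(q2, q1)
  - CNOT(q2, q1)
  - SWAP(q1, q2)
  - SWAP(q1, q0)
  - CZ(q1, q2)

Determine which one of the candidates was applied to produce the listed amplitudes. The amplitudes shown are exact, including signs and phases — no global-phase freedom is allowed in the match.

The applied gate was SWAP(q1, q2).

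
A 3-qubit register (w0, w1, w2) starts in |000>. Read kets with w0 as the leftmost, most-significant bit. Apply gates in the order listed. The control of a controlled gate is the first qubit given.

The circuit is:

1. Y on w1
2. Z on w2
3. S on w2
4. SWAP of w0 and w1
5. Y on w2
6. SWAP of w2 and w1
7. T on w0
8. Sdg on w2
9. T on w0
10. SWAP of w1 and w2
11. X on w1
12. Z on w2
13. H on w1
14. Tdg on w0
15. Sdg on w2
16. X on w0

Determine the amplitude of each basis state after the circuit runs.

The final amplitudes are -sqrt(2)*exp(3*I*pi/4)/2 on |001>, sqrt(2)*exp(3*I*pi/4)/2 on |011>, and 0 on every other basis state.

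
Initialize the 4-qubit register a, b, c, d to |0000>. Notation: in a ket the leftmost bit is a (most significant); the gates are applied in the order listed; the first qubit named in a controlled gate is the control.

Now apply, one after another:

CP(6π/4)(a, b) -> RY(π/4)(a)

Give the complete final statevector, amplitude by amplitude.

The resulting statevector has amplitude sqrt(sqrt(2) + 2)/2 on |0000>, sqrt(2 - sqrt(2))/2 on |1000>, and 0 on every other basis state.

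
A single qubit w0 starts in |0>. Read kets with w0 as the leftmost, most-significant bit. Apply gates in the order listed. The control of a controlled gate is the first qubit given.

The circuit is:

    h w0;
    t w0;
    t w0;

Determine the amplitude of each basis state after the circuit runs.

After the circuit, the state carries amplitude sqrt(2)/2 on |0>, sqrt(2)*I/2 on |1>.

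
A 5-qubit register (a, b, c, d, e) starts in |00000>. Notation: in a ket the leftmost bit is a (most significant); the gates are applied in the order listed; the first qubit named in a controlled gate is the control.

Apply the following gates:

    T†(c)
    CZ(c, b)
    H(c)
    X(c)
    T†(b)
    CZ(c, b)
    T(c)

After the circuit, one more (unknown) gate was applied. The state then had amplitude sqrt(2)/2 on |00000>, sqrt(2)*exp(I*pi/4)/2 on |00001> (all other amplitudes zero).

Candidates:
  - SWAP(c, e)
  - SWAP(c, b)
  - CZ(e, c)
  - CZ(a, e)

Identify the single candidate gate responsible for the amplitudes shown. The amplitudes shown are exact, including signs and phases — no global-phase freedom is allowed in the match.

The applied gate was SWAP(c, e).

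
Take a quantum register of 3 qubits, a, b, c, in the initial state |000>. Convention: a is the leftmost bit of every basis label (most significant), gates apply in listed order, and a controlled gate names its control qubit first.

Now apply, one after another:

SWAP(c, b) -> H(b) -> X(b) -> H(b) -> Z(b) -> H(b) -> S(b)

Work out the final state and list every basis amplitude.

The resulting statevector has amplitude sqrt(2)/2 on |000>, sqrt(2)*I/2 on |010>, and 0 on every other basis state.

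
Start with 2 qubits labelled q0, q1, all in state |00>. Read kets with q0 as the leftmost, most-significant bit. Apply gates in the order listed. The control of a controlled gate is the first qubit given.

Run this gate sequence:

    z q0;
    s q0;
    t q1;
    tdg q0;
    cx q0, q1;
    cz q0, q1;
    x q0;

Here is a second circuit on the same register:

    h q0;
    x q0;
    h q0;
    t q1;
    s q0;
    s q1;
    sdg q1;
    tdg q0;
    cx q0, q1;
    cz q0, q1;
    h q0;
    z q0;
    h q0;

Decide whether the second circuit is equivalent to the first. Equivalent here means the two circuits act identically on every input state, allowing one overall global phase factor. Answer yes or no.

Yes: on every input state the two circuits agree up to one overall phase factor.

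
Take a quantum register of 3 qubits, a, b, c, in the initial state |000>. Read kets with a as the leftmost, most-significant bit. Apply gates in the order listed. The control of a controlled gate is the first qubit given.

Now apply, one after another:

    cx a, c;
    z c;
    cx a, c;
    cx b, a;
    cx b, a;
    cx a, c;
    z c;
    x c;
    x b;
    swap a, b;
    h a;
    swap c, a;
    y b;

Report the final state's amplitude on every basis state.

The resulting statevector has amplitude sqrt(2)*I/2 on |110>, -sqrt(2)*I/2 on |111>, and 0 on every other basis state. Key observation: the block from step 2 through step 7 cancels to the identity and can be dropped.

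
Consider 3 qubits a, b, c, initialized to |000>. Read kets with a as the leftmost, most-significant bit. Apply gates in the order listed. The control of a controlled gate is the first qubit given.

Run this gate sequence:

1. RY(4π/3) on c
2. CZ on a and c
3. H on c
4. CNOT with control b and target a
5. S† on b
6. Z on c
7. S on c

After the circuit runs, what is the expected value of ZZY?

The observable ZZY averages to 1/2.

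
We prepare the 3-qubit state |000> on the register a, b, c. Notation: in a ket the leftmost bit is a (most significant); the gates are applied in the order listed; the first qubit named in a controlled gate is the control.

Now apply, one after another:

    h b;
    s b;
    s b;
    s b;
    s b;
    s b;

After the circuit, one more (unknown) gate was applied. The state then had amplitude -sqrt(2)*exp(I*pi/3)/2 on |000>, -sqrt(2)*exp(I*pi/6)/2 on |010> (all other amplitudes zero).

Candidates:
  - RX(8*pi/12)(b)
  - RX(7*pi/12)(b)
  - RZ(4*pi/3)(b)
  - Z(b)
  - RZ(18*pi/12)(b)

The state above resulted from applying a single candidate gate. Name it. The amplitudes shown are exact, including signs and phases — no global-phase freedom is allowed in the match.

The unique candidate consistent with the amplitudes is RZ(4*pi/3)(b). Key observation: gates 3-6 undo each other exactly, leaving only the rest of the circuit to track.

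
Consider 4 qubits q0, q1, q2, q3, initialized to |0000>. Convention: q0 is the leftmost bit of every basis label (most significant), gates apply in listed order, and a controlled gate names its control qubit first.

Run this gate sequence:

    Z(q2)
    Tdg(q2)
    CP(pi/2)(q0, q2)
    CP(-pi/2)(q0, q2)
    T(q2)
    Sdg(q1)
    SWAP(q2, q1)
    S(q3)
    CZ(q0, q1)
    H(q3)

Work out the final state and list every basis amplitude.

After the circuit, the state carries amplitude sqrt(2)/2 on |0000>, sqrt(2)/2 on |0001>, and 0 on every other basis state. Key observation: the block from step 2 through step 5 cancels to the identity and can be dropped.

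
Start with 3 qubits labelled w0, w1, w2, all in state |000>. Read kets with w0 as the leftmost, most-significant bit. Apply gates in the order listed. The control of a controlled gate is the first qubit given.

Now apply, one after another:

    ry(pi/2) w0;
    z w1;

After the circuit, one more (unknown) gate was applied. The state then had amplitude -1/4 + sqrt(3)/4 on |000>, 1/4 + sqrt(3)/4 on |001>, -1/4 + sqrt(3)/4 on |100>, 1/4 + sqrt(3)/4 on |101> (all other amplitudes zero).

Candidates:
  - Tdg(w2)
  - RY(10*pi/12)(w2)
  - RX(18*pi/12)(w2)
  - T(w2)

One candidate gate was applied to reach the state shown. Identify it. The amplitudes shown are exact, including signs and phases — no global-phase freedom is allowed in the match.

It was RY(10*pi/12)(w2) that produced the state shown.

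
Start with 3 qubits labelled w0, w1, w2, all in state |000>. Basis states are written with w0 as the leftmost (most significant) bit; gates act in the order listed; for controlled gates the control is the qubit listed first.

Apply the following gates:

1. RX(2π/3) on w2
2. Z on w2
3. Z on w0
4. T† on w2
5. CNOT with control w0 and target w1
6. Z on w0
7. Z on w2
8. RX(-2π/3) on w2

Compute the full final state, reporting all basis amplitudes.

After the circuit, the state carries amplitude 1/4 - 3*exp(3*I*pi/4)/4 on |000>, sqrt(3)*(-exp(I*pi/4) + I)/4 on |001>, and 0 on every other basis state.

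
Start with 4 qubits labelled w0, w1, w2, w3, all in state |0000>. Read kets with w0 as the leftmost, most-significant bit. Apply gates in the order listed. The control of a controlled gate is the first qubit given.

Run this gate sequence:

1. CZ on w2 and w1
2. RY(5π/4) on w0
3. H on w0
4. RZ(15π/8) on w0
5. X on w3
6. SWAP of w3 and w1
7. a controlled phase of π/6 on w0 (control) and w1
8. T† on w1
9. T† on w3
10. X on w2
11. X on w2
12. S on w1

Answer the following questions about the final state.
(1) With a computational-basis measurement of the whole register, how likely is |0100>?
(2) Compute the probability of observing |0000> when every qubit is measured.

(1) Outcome |0100> occurs with probability 1/2 - sqrt(2)/4. Key observation: gates 10-11 undo each other exactly, leaving only the rest of the circuit to track.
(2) A full measurement returns |0000> with probability 0.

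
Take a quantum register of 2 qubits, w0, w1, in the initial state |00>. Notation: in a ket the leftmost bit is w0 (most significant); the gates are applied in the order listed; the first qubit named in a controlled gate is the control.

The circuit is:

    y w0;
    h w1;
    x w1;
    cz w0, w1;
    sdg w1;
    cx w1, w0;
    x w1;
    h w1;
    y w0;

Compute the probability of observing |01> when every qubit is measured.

A full measurement returns |01> with probability 1/4.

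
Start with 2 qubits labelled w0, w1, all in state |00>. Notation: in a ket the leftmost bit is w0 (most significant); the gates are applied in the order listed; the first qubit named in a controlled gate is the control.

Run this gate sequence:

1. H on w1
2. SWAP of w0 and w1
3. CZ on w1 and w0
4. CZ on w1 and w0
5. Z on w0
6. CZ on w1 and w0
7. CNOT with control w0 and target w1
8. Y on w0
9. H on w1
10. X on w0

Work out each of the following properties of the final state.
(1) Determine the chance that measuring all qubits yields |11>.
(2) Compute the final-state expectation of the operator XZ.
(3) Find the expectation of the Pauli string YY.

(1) A full measurement returns |11> with probability 1/4. Key observation: steps 3-4 multiply out to the identity, so the circuit reduces to the remaining gates.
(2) The expectation value of XZ is 1.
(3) The observable YY averages to 1.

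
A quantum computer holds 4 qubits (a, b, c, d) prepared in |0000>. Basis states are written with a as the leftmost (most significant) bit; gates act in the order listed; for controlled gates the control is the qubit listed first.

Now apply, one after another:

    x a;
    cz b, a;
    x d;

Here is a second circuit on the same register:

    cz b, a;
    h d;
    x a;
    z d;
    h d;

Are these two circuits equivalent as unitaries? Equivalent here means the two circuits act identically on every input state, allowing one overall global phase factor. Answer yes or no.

No, they are not equivalent — no single phase factor reconciles the two unitaries.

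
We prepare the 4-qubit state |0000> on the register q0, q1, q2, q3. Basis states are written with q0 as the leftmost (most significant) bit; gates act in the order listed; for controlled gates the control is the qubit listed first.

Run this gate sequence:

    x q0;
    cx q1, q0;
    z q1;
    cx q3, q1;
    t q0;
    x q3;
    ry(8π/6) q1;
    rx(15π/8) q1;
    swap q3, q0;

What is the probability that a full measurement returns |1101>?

Outcome |1101> occurs with probability sqrt(sqrt(2) + 2)/8 + 1/2.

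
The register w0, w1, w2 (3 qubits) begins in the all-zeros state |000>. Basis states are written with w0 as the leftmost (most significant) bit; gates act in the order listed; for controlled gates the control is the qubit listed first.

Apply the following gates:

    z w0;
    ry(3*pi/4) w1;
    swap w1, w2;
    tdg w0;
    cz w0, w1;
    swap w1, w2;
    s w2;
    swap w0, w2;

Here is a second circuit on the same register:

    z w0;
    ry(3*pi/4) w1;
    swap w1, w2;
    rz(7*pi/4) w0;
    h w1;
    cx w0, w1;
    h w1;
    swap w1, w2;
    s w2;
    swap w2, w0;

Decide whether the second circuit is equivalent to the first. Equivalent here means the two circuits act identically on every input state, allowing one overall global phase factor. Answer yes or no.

Yes: on every input state the two circuits agree up to one overall phase factor.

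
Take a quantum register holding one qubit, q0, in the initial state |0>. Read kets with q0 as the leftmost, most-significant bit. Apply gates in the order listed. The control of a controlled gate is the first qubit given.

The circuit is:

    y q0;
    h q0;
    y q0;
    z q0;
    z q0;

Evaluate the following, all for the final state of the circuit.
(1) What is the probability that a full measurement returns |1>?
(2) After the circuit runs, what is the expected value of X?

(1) The probability of measuring |1> is 1/2.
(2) The observable X averages to 1.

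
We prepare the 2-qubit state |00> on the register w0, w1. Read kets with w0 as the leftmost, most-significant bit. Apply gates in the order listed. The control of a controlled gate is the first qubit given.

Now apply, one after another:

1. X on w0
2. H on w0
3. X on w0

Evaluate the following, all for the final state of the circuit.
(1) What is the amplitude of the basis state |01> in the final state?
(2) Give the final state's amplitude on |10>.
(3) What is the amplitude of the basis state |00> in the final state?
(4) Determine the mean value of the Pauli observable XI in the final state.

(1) The final state's coefficient on |01> equals 0.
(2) The final state's coefficient on |10> equals sqrt(2)/2.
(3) The amplitude on |00> is -sqrt(2)/2.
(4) The expectation value of XI is -1.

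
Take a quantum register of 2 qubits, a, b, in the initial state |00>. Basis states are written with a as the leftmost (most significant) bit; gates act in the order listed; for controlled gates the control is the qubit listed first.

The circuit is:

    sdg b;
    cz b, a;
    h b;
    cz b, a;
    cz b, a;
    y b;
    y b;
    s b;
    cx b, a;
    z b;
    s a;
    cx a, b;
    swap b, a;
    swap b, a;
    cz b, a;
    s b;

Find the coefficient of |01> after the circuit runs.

The final state's coefficient on |01> equals 0. Key observation: the block from step 13 through step 14 cancels to the identity and can be dropped.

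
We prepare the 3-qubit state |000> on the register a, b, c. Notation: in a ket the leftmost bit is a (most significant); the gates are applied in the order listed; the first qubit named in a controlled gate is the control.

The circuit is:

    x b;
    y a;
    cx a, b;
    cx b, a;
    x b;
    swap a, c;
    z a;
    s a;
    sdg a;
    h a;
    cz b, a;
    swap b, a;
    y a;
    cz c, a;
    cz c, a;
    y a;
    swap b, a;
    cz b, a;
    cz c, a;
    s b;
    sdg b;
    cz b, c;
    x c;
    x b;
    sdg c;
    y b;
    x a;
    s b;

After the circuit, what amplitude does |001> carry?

The final state's coefficient on |001> equals 0. Key observation: gates 11-18 undo each other exactly, leaving only the rest of the circuit to track.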